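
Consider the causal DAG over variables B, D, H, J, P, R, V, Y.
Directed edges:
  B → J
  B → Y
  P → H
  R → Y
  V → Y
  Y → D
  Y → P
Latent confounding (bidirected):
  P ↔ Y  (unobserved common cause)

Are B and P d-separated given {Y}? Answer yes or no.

Bayes-Ball from B | {Y} reaches {H,J,P,R,V}.
P ∈ reach(B|{Y}) ⇒ B ⊥̸ P | {Y}.

No — B and P are d-connected given {Y}.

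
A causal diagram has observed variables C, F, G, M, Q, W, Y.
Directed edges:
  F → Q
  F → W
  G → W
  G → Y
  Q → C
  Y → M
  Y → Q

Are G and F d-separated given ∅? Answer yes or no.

Yes — G ⊥ F | ∅.

Bayes-Ball from G | ∅ reaches {C,M,Q,W,Y}.
F ∉ reach(G|∅) ⇒ G ⊥ F | ∅.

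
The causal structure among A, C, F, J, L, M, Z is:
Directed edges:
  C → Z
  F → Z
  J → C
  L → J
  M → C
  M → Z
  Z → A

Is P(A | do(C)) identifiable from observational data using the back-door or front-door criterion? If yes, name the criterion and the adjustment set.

P(A|do(C)): backdoor, adjust for {M}.

desc(C)\{C}={A,Z}; candidates ⊆ {F,J,L,M}.
size 0: {}; under {} C still reaches {A,J,L,M,Z} ∋ A.
{M}: C⊥A given {M} in G with C→· removed — back-door holds.
P(A|do(C)) = Σ_{M} P(A|C,M)·P(M).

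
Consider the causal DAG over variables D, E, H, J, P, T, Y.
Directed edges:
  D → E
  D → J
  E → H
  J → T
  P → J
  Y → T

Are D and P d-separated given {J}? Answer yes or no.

No — D and P are d-connected given {J}.

Bayes-Ball from D | {J} reaches {E,H,P}.
P ∈ reach(D|{J}) ⇒ D ⊥̸ P | {J}.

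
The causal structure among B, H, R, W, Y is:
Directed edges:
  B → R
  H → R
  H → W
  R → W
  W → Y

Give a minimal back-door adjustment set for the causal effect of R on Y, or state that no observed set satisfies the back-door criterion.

R→Y: minimal back-door set {H}.

desc(R)\{R}={W,Y}; candidates ⊆ {B,H}.
size 0: {}; under {} R still reaches {B,H,W,Y} ∋ Y.
{H}: R⊥Y given {H} in G with R→· removed — back-door holds.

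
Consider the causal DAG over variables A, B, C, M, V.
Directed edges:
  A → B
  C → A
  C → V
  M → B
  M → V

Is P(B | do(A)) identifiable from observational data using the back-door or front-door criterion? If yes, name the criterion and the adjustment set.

P(B|do(A)): backdoor, adjust for ∅.

desc(A)\{A}={B}; candidates ⊆ {C,M,V}.
∅: A⊥B given ∅ in G with A→· removed — back-door holds.
P(B|do(A)) = P(B|A) — no adjustment needed.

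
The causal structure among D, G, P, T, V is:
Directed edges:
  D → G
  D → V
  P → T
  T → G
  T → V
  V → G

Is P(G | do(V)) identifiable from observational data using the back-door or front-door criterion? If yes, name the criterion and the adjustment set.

P(G|do(V)): backdoor, adjust for {D, T}.

desc(V)\{V}={G}; candidates ⊆ {D,P,T}.
size 0: {}; under {} V still reaches {D,G,P,T} ∋ G.
size 1: {D}, {P}, {T}; under {D} V still reaches {G,P,T} ∋ G.
{D,T}: V⊥G given {D,T} in G with V→· removed — back-door holds.
P(G|do(V)) = Σ_{D,T} P(G|V,D,T)·P(D,T).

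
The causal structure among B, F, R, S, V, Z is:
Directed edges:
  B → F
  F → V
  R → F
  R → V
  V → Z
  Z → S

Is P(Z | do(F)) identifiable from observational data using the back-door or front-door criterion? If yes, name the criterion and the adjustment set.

P(Z|do(F)): backdoor, adjust for {R}.

desc(F)\{F}={S,V,Z}; candidates ⊆ {B,R}.
size 0: {}; under {} F still reaches {B,R,S,V,Z} ∋ Z.
{R}: F⊥Z given {R} in G with F→· removed — back-door holds.
P(Z|do(F)) = Σ_{R} P(Z|F,R)·P(R).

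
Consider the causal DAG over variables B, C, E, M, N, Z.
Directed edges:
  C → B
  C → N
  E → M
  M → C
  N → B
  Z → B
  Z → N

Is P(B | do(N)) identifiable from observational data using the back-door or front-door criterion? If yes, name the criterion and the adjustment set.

P(B|do(N)): backdoor, adjust for {C, Z}.

desc(N)\{N}={B}; candidates ⊆ {C,E,M,Z}.
size 0: {}; under {} N still reaches {B,C,E,M,Z} ∋ B.
size 1: {C}, {E}, {M} …(+1); under {C} N still reaches {B,Z} ∋ B.
{C,Z}: N⊥B given {C,Z} in G with N→· removed — back-door holds.
P(B|do(N)) = Σ_{C,Z} P(B|N,C,Z)·P(C,Z).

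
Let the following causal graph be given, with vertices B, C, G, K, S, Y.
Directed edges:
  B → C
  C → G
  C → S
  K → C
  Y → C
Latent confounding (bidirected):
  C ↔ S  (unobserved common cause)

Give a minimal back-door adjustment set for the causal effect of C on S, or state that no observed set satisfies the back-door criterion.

C→S: no observed back-door set.

desc(C)\{C}={G,S}; candidates ⊆ {B,K,Y}.
C↔S: latent back-door arc(s) into C.
size 0: {}; under {} C still reaches {B,K,S,Y} ∋ S.
size 1: {B}, {K}, {Y}; under {B} C still reaches {K,S,Y} ∋ S.
size 2: {B,K}, {B,Y}, {K,Y}; under {B,K} C still reaches {S,Y} ∋ S.
C↔S cannot be blocked by any observed set — no back-door set.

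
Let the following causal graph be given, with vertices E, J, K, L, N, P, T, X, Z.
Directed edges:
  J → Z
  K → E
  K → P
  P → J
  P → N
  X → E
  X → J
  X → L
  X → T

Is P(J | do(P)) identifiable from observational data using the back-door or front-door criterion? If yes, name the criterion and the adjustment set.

desc(P)\{P}={J,N,Z}; candidates ⊆ {E,K,L,T,X}.
∅: P⊥J given ∅ in G with P→· removed — back-door holds.
P(J|do(P)) = P(J|P) — no adjustment needed.

P(J|do(P)): backdoor, adjust for ∅.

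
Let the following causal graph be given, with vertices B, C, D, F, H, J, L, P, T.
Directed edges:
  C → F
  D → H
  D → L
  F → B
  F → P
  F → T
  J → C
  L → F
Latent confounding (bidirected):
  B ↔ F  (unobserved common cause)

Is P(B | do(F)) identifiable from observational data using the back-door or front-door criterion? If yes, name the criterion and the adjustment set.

desc(F)\{F}={B,P,T}; candidates ⊆ {C,D,H,J,L}.
F↔B: latent back-door arc(s) into F.
size 0: {}; under {} F still reaches {B,C,D,H,J,L} ∋ B.
size 1: {C}, {D}, {H} …(+2); under {C} F still reaches {B,D,H,L} ∋ B.
size 2: {C,D}, {C,H}, {C,J} …(+7); under {C,D} F still reaches {B,L} ∋ B.
F↔B cannot be blocked by any observed set — no back-door set.
No mediator lies on a directed F→…→B path.
Neither criterion identifies P(B|do(F)) in this graph.

P(B|do(F)): not identifiable (no BD/FD set).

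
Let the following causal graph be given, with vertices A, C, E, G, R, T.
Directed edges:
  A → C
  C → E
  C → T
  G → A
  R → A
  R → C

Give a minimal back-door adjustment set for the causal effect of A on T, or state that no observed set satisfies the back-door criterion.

A→T: minimal back-door set {R}.

desc(A)\{A}={C,E,T}; candidates ⊆ {G,R}.
size 0: {}; under {} A still reaches {C,E,G,R,T} ∋ T.
{R}: A⊥T given {R} in G with A→· removed — back-door holds.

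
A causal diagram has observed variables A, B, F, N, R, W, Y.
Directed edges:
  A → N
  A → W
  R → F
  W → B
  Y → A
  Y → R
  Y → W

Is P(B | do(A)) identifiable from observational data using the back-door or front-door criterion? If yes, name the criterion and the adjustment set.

desc(A)\{A}={B,N,W}; candidates ⊆ {F,R,Y}.
size 0: {}; under {} A still reaches {B,F,R,W,Y} ∋ B.
{Y}: A⊥B given {Y} in G with A→· removed — back-door holds.
P(B|do(A)) = Σ_{Y} P(B|A,Y)·P(Y).

P(B|do(A)): backdoor, adjust for {Y}.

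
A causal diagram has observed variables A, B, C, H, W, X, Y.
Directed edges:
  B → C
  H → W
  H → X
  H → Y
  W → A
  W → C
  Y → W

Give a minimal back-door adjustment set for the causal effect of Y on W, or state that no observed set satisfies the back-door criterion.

Y→W: minimal back-door set {H}.

desc(Y)\{Y}={A,C,W}; candidates ⊆ {B,H,X}.
size 0: {}; under {} Y still reaches {A,C,H,W,X} ∋ W.
{H}: Y⊥W given {H} in G with Y→· removed — back-door holds.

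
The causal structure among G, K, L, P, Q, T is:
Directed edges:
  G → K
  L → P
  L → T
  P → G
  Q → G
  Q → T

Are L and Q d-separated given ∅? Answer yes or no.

Bayes-Ball from L | ∅ reaches {G,K,P,T}.
Q ∉ reach(L|∅) ⇒ L ⊥ Q | ∅.

Yes — L ⊥ Q | ∅.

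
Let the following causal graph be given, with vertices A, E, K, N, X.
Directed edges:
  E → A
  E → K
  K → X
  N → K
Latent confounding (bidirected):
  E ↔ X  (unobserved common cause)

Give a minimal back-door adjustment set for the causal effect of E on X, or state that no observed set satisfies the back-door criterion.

E→X: no observed back-door set.

desc(E)\{E}={A,K,X}; candidates ⊆ {N}.
E↔X: latent back-door arc(s) into E.
size 0: {}; under {} E still reaches {X} ∋ X.
size 1: {N}; under {N} E still reaches {X} ∋ X.
E↔X cannot be blocked by any observed set — no back-door set.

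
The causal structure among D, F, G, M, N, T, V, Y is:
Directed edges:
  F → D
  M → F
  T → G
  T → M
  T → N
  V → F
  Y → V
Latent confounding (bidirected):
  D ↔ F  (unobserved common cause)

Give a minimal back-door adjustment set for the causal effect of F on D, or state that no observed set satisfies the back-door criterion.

desc(F)\{F}={D}; candidates ⊆ {G,M,N,T,V,Y}.
F↔D: latent back-door arc(s) into F.
size 0: {}; under {} F still reaches {D,G,M,N,T,V,Y} ∋ D.
size 1: {G}, {M}, {N} …(+3); under {G} F still reaches {D,M,N,T,V,Y} ∋ D.
size 2: {G,M}, {G,N}, {G,T} …(+12); under {G,M} F still reaches {D,V,Y} ∋ D.
F↔D cannot be blocked by any observed set — no back-door set.

F→D: no observed back-door set.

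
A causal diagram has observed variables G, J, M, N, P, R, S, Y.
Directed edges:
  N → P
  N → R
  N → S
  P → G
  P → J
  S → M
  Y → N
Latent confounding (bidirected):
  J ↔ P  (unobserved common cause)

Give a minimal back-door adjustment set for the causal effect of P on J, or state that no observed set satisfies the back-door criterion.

desc(P)\{P}={G,J}; candidates ⊆ {M,N,R,S,Y}.
P↔J: latent back-door arc(s) into P.
size 0: {}; under {} P still reaches {J,M,N,R,S,Y} ∋ J.
size 1: {M}, {N}, {R} …(+2); under {M} P still reaches {J,N,R,S,Y} ∋ J.
size 2: {M,N}, {M,R}, {M,S} …(+7); under {M,N} P still reaches {J} ∋ J.
P↔J cannot be blocked by any observed set — no back-door set.

P→J: no observed back-door set.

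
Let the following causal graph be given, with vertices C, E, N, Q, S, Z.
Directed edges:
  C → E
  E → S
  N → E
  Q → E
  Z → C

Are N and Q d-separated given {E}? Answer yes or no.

Bayes-Ball from N | {E} reaches {C,Q,Z}.
Q ∈ reach(N|{E}) ⇒ N ⊥̸ Q | {E}.

No — N and Q are d-connected given {E}.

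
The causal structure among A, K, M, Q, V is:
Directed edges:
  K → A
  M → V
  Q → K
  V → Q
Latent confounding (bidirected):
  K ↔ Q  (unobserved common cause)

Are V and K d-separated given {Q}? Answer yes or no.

Bayes-Ball from V | {Q} reaches {A,K,M}.
K ∈ reach(V|{Q}) ⇒ V ⊥̸ K | {Q}.

No — V and K are d-connected given {Q}.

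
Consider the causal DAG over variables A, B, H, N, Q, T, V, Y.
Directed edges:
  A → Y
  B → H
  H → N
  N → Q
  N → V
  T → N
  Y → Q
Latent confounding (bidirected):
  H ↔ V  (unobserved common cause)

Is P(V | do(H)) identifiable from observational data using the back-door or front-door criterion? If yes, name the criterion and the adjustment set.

desc(H)\{H}={N,Q,V}; candidates ⊆ {A,B,T,Y}.
H↔V: latent back-door arc(s) into H.
size 0: {}; under {} H still reaches {B,V} ∋ V.
size 1: {A}, {B}, {T} …(+1); under {A} H still reaches {B,V} ∋ V.
size 2: {A,B}, {A,T}, {A,Y} …(+3); under {A,B} H still reaches {V} ∋ V.
H↔V cannot be blocked by any observed set — no back-door set.
{N}: (i) intercepts every directed H→V path; (ii) no back-door H→{N}; (iii) {H} blocks every back-door {N}→V. Front-door holds.
P(V|do(H)) = Σ_{N} P(N|H) Σ_{H'} P(V|N,H')P(H').

P(V|do(H)): frontdoor, adjust for {N}.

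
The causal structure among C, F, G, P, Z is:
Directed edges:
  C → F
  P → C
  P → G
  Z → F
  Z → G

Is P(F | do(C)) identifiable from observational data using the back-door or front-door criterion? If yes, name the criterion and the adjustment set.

desc(C)\{C}={F}; candidates ⊆ {G,P,Z}.
∅: C⊥F given ∅ in G with C→· removed — back-door holds.
P(F|do(C)) = P(F|C) — no adjustment needed.

P(F|do(C)): backdoor, adjust for ∅.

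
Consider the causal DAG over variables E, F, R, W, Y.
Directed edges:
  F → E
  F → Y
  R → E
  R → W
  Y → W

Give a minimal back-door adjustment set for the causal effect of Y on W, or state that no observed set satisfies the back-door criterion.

desc(Y)\{Y}={W}; candidates ⊆ {E,F,R}.
∅: Y⊥W given ∅ in G with Y→· removed — back-door holds.

Y→W: minimal back-door set ∅.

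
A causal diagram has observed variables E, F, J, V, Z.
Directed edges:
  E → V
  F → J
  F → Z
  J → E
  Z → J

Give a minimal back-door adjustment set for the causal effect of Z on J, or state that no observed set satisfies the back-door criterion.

desc(Z)\{Z}={E,J,V}; candidates ⊆ {F}.
size 0: {}; under {} Z still reaches {E,F,J,V} ∋ J.
{F}: Z⊥J given {F} in G with Z→· removed — back-door holds.

Z→J: minimal back-door set {F}.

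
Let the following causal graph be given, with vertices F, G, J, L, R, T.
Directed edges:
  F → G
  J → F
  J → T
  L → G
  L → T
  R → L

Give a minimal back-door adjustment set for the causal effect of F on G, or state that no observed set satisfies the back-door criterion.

desc(F)\{F}={G}; candidates ⊆ {J,L,R,T}.
∅: F⊥G given ∅ in G with F→· removed — back-door holds.

F→G: minimal back-door set ∅.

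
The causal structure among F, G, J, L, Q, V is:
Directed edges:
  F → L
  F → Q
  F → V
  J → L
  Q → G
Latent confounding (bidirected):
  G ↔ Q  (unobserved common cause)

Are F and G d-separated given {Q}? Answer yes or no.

No — F and G are d-connected given {Q}.

Bayes-Ball from F | {Q} reaches {G,L,V}.
G ∈ reach(F|{Q}) ⇒ F ⊥̸ G | {Q}.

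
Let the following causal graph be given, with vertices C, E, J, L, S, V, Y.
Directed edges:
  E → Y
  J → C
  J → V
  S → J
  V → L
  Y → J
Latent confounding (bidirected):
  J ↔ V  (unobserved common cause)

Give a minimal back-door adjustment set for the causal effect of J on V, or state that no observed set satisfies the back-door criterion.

desc(J)\{J}={C,L,V}; candidates ⊆ {E,S,Y}.
J↔V: latent back-door arc(s) into J.
size 0: {}; under {} J still reaches {E,L,S,V,Y} ∋ V.
size 1: {E}, {S}, {Y}; under {E} J still reaches {L,S,V,Y} ∋ V.
size 2: {E,S}, {E,Y}, {S,Y}; under {E,S} J still reaches {L,V,Y} ∋ V.
J↔V cannot be blocked by any observed set — no back-door set.

J→V: no observed back-door set.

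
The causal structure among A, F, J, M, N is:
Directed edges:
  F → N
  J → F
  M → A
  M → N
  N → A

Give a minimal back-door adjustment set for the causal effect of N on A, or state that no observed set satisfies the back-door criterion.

desc(N)\{N}={A}; candidates ⊆ {F,J,M}.
size 0: {}; under {} N still reaches {A,F,J,M} ∋ A.
{M}: N⊥A given {M} in G with N→· removed — back-door holds.

N→A: minimal back-door set {M}.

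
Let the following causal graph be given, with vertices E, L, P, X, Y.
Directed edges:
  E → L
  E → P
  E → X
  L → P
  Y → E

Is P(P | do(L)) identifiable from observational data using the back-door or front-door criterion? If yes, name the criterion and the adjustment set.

desc(L)\{L}={P}; candidates ⊆ {E,X,Y}.
size 0: {}; under {} L still reaches {E,P,X,Y} ∋ P.
{E}: L⊥P given {E} in G with L→· removed — back-door holds.
P(P|do(L)) = Σ_{E} P(P|L,E)·P(E).

P(P|do(L)): backdoor, adjust for {E}.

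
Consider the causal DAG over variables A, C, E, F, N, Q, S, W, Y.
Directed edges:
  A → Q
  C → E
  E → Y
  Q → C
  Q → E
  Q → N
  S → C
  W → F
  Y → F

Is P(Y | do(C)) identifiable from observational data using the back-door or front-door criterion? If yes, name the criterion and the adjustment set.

P(Y|do(C)): backdoor, adjust for {Q}.

desc(C)\{C}={E,F,Y}; candidates ⊆ {A,N,Q,S,W}.
size 0: {}; under {} C still reaches {A,E,F,N,Q,S,Y} ∋ Y.
{Q}: C⊥Y given {Q} in G with C→· removed — back-door holds.
P(Y|do(C)) = Σ_{Q} P(Y|C,Q)·P(Q).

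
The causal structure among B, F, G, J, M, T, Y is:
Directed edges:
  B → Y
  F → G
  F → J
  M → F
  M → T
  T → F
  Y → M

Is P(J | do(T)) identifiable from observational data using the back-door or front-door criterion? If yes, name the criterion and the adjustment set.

P(J|do(T)): backdoor, adjust for {M}.

desc(T)\{T}={F,G,J}; candidates ⊆ {B,M,Y}.
size 0: {}; under {} T still reaches {B,F,G,J,M,Y} ∋ J.
{M}: T⊥J given {M} in G with T→· removed — back-door holds.
P(J|do(T)) = Σ_{M} P(J|T,M)·P(M).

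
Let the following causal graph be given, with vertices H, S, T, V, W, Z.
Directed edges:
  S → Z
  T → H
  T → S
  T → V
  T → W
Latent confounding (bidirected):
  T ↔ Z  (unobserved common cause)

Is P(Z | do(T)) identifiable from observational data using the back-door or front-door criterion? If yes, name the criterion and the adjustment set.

P(Z|do(T)): frontdoor, adjust for {S}.

desc(T)\{T}={H,S,V,W,Z}; candidates ⊆ {—}.
T↔Z: latent back-door arc(s) into T.
size 0: {}; under {} T still reaches {Z} ∋ Z.
T↔Z cannot be blocked by any observed set — no back-door set.
{S}: (i) intercepts every directed T→Z path; (ii) no back-door T→{S}; (iii) {T} blocks every back-door {S}→Z. Front-door holds.
P(Z|do(T)) = Σ_{S} P(S|T) Σ_{T'} P(Z|S,T')P(T').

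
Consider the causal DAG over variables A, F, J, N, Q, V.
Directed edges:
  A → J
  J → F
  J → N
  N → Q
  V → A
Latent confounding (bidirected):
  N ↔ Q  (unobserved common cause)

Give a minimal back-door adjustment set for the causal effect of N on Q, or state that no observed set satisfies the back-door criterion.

N→Q: no observed back-door set.

desc(N)\{N}={Q}; candidates ⊆ {A,F,J,V}.
N↔Q: latent back-door arc(s) into N.
size 0: {}; under {} N still reaches {A,F,J,Q,V} ∋ Q.
size 1: {A}, {F}, {J} …(+1); under {A} N still reaches {F,J,Q} ∋ Q.
size 2: {A,F}, {A,J}, {A,V} …(+3); under {A,F} N still reaches {J,Q} ∋ Q.
N↔Q cannot be blocked by any observed set — no back-door set.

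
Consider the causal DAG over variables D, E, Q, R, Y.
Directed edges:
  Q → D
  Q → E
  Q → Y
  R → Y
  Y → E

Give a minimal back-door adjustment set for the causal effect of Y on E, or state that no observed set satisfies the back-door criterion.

desc(Y)\{Y}={E}; candidates ⊆ {D,Q,R}.
size 0: {}; under {} Y still reaches {D,E,Q,R} ∋ E.
{Q}: Y⊥E given {Q} in G with Y→· removed — back-door holds.

Y→E: minimal back-door set {Q}.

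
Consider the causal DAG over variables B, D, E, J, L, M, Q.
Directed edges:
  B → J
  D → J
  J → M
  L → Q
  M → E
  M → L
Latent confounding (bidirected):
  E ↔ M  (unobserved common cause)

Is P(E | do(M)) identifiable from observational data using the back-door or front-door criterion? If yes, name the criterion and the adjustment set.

desc(M)\{M}={E,L,Q}; candidates ⊆ {B,D,J}.
M↔E: latent back-door arc(s) into M.
size 0: {}; under {} M still reaches {B,D,E,J} ∋ E.
size 1: {B}, {D}, {J}; under {B} M still reaches {D,E,J} ∋ E.
size 2: {B,D}, {B,J}, {D,J}; under {B,D} M still reaches {E,J} ∋ E.
M↔E cannot be blocked by any observed set — no back-door set.
No mediator lies on a directed M→…→E path.
Neither criterion identifies P(E|do(M)) in this graph.

P(E|do(M)): not identifiable (no BD/FD set).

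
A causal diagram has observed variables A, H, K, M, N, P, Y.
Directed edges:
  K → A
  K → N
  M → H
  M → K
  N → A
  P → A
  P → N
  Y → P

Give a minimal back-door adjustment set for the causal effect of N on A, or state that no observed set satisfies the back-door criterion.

desc(N)\{N}={A}; candidates ⊆ {H,K,M,P,Y}.
size 0: {}; under {} N still reaches {A,H,K,M,P,Y} ∋ A.
size 1: {H}, {K}, {M} …(+2); under {H} N still reaches {A,K,M,P,Y} ∋ A.
{K,P}: N⊥A given {K,P} in G with N→· removed — back-door holds.

N→A: minimal back-door set {K, P}.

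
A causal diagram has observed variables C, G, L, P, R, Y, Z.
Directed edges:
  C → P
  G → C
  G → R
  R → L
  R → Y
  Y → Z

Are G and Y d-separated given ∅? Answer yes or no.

No — G and Y are d-connected given ∅.

Bayes-Ball from G | ∅ reaches {C,L,P,R,Y,Z}.
Y ∈ reach(G|∅) ⇒ G ⊥̸ Y | ∅.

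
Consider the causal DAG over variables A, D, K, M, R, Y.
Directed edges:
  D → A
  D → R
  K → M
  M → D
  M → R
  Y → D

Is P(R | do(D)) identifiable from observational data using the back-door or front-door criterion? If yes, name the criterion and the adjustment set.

P(R|do(D)): backdoor, adjust for {M}.

desc(D)\{D}={A,R}; candidates ⊆ {K,M,Y}.
size 0: {}; under {} D still reaches {K,M,R,Y} ∋ R.
{M}: D⊥R given {M} in G with D→· removed — back-door holds.
P(R|do(D)) = Σ_{M} P(R|D,M)·P(M).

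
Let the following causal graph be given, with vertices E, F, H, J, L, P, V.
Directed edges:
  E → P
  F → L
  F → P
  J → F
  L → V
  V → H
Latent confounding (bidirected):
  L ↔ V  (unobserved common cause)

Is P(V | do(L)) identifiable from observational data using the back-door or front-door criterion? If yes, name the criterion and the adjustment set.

P(V|do(L)): not identifiable (no BD/FD set).

desc(L)\{L}={H,V}; candidates ⊆ {E,F,J,P}.
L↔V: latent back-door arc(s) into L.
size 0: {}; under {} L still reaches {F,H,J,P,V} ∋ V.
size 1: {E}, {F}, {J} …(+1); under {E} L still reaches {F,H,J,P,V} ∋ V.
size 2: {E,F}, {E,J}, {E,P} …(+3); under {E,F} L still reaches {H,V} ∋ V.
L↔V cannot be blocked by any observed set — no back-door set.
No mediator lies on a directed L→…→V path.
Neither criterion identifies P(V|do(L)) in this graph.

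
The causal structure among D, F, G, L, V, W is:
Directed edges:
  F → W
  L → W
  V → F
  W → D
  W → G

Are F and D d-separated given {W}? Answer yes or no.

Yes — F ⊥ D | {W}.

Bayes-Ball from F | {W} reaches {L,V}.
D ∉ reach(F|{W}) ⇒ F ⊥ D | {W}.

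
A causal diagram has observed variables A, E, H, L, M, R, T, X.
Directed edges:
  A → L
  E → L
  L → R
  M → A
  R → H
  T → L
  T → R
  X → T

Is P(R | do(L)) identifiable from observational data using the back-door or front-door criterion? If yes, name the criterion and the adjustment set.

desc(L)\{L}={H,R}; candidates ⊆ {A,E,M,T,X}.
size 0: {}; under {} L still reaches {A,E,H,M,R,T,X} ∋ R.
{T}: L⊥R given {T} in G with L→· removed — back-door holds.
P(R|do(L)) = Σ_{T} P(R|L,T)·P(T).

P(R|do(L)): backdoor, adjust for {T}.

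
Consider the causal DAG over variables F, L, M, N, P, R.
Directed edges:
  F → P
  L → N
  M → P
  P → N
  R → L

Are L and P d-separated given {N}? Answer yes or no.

No — L and P are d-connected given {N}.

Bayes-Ball from L | {N} reaches {F,M,P,R}.
P ∈ reach(L|{N}) ⇒ L ⊥̸ P | {N}.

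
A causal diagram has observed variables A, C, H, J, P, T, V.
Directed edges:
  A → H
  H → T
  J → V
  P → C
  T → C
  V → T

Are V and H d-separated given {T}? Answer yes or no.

No — V and H are d-connected given {T}.

Bayes-Ball from V | {T} reaches {A,H,J}.
H ∈ reach(V|{T}) ⇒ V ⊥̸ H | {T}.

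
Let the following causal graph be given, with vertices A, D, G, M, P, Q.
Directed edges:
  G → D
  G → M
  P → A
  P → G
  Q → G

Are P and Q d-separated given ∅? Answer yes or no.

Yes — P ⊥ Q | ∅.

Bayes-Ball from P | ∅ reaches {A,D,G,M}.
Q ∉ reach(P|∅) ⇒ P ⊥ Q | ∅.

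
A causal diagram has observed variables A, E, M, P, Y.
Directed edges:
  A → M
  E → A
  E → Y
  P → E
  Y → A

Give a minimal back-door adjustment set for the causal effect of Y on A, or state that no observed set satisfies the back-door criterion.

Y→A: minimal back-door set {E}.

desc(Y)\{Y}={A,M}; candidates ⊆ {E,P}.
size 0: {}; under {} Y still reaches {A,E,M,P} ∋ A.
{E}: Y⊥A given {E} in G with Y→· removed — back-door holds.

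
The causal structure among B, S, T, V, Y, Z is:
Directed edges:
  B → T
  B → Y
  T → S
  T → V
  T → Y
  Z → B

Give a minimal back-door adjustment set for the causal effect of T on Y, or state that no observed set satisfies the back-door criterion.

desc(T)\{T}={S,V,Y}; candidates ⊆ {B,Z}.
size 0: {}; under {} T still reaches {B,Y,Z} ∋ Y.
{B}: T⊥Y given {B} in G with T→· removed — back-door holds.

T→Y: minimal back-door set {B}.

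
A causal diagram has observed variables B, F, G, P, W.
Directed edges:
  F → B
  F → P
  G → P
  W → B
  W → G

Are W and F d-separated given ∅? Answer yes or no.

Yes — W ⊥ F | ∅.

Bayes-Ball from W | ∅ reaches {B,G,P}.
F ∉ reach(W|∅) ⇒ W ⊥ F | ∅.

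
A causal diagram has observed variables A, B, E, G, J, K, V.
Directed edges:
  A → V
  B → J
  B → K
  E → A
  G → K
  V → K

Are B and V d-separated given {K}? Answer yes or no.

No — B and V are d-connected given {K}.

Bayes-Ball from B | {K} reaches {A,E,G,J,V}.
V ∈ reach(B|{K}) ⇒ B ⊥̸ V | {K}.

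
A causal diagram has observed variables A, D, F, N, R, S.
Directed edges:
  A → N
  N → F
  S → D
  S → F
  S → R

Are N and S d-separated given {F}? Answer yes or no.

No — N and S are d-connected given {F}.

Bayes-Ball from N | {F} reaches {A,D,R,S}.
S ∈ reach(N|{F}) ⇒ N ⊥̸ S | {F}.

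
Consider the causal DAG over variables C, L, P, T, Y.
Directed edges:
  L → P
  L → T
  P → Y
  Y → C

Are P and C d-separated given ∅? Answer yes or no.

Bayes-Ball from P | ∅ reaches {C,L,T,Y}.
C ∈ reach(P|∅) ⇒ P ⊥̸ C | ∅.

No — P and C are d-connected given ∅.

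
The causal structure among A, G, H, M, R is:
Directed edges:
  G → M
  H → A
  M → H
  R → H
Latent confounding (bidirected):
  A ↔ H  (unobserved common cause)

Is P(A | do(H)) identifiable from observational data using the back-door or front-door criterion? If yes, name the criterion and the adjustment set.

P(A|do(H)): not identifiable (no BD/FD set).

desc(H)\{H}={A}; candidates ⊆ {G,M,R}.
H↔A: latent back-door arc(s) into H.
size 0: {}; under {} H still reaches {A,G,M,R} ∋ A.
size 1: {G}, {M}, {R}; under {G} H still reaches {A,M,R} ∋ A.
size 2: {G,M}, {G,R}, {M,R}; under {G,M} H still reaches {A,R} ∋ A.
H↔A cannot be blocked by any observed set — no back-door set.
No mediator lies on a directed H→…→A path.
Neither criterion identifies P(A|do(H)) in this graph.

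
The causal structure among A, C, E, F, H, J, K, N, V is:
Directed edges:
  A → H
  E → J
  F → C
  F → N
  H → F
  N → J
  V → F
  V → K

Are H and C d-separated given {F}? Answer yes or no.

Yes — H ⊥ C | {F}.

Bayes-Ball from H | {F} reaches {A,K,V}.
C ∉ reach(H|{F}) ⇒ H ⊥ C | {F}.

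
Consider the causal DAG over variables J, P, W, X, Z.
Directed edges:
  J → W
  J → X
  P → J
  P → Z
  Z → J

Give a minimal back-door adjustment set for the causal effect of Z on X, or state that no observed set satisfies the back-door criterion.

Z→X: minimal back-door set {P}.

desc(Z)\{Z}={J,W,X}; candidates ⊆ {P}.
size 0: {}; under {} Z still reaches {J,P,W,X} ∋ X.
{P}: Z⊥X given {P} in G with Z→· removed — back-door holds.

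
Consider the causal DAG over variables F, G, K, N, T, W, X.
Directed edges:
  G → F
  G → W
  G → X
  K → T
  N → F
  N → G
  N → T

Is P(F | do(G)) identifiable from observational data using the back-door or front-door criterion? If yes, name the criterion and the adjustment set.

P(F|do(G)): backdoor, adjust for {N}.

desc(G)\{G}={F,W,X}; candidates ⊆ {K,N,T}.
size 0: {}; under {} G still reaches {F,N,T} ∋ F.
{N}: G⊥F given {N} in G with G→· removed — back-door holds.
P(F|do(G)) = Σ_{N} P(F|G,N)·P(N).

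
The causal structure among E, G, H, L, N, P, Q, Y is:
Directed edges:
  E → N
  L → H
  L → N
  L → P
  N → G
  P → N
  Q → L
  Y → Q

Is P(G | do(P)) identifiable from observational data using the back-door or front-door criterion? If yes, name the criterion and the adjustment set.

desc(P)\{P}={G,N}; candidates ⊆ {E,H,L,Q,Y}.
size 0: {}; under {} P still reaches {G,H,L,N,Q,Y} ∋ G.
{L}: P⊥G given {L} in G with P→· removed — back-door holds.
P(G|do(P)) = Σ_{L} P(G|P,L)·P(L).

P(G|do(P)): backdoor, adjust for {L}.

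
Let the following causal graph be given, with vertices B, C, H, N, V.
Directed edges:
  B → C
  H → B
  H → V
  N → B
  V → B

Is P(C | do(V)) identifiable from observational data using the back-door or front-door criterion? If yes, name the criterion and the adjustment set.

desc(V)\{V}={B,C}; candidates ⊆ {H,N}.
size 0: {}; under {} V still reaches {B,C,H} ∋ C.
{H}: V⊥C given {H} in G with V→· removed — back-door holds.
P(C|do(V)) = Σ_{H} P(C|V,H)·P(H).

P(C|do(V)): backdoor, adjust for {H}.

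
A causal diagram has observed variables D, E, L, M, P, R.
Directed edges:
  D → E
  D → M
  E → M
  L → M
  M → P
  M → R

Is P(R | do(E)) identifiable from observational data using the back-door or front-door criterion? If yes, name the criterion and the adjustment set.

desc(E)\{E}={M,P,R}; candidates ⊆ {D,L}.
size 0: {}; under {} E still reaches {D,M,P,R} ∋ R.
{D}: E⊥R given {D} in G with E→· removed — back-door holds.
P(R|do(E)) = Σ_{D} P(R|E,D)·P(D).

P(R|do(E)): backdoor, adjust for {D}.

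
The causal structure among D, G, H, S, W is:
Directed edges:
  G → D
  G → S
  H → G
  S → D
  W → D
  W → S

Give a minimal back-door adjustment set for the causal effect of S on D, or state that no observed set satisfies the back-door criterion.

S→D: minimal back-door set {G, W}.

desc(S)\{S}={D}; candidates ⊆ {G,H,W}.
size 0: {}; under {} S still reaches {D,G,H,W} ∋ D.
size 1: {G}, {H}, {W}; under {G} S still reaches {D,W} ∋ D.
{G,W}: S⊥D given {G,W} in G with S→· removed — back-door holds.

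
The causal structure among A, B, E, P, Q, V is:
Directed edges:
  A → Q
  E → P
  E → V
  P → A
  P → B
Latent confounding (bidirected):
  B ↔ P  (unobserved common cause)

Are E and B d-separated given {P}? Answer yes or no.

Bayes-Ball from E | {P} reaches {B,V}.
B ∈ reach(E|{P}) ⇒ E ⊥̸ B | {P}.

No — E and B are d-connected given {P}.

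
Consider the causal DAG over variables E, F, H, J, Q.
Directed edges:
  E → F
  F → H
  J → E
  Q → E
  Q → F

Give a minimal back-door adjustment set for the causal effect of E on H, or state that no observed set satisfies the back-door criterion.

E→H: minimal back-door set {Q}.

desc(E)\{E}={F,H}; candidates ⊆ {J,Q}.
size 0: {}; under {} E still reaches {F,H,J,Q} ∋ H.
{Q}: E⊥H given {Q} in G with E→· removed — back-door holds.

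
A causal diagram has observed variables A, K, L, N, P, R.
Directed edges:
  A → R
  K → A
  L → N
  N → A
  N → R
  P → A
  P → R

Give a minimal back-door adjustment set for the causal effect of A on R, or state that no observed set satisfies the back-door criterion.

A→R: minimal back-door set {N, P}.

desc(A)\{A}={R}; candidates ⊆ {K,L,N,P}.
size 0: {}; under {} A still reaches {K,L,N,P,R} ∋ R.
size 1: {K}, {L}, {N} …(+1); under {K} A still reaches {L,N,P,R} ∋ R.
{N,P}: A⊥R given {N,P} in G with A→· removed — back-door holds.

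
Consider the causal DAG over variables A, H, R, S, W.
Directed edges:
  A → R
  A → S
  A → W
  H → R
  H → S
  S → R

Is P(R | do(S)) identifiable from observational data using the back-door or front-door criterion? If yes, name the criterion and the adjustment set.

desc(S)\{S}={R}; candidates ⊆ {A,H,W}.
size 0: {}; under {} S still reaches {A,H,R,W} ∋ R.
size 1: {A}, {H}, {W}; under {A} S still reaches {H,R} ∋ R.
{A,H}: S⊥R given {A,H} in G with S→· removed — back-door holds.
P(R|do(S)) = Σ_{A,H} P(R|S,A,H)·P(A,H).

P(R|do(S)): backdoor, adjust for {A, H}.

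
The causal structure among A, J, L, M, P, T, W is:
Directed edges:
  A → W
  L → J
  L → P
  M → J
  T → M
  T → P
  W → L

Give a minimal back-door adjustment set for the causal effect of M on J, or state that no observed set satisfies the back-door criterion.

desc(M)\{M}={J}; candidates ⊆ {A,L,P,T,W}.
∅: M⊥J given ∅ in G with M→· removed — back-door holds.

M→J: minimal back-door set ∅.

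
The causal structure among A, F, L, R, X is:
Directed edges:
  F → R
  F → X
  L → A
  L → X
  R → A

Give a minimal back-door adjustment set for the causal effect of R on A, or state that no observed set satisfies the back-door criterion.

desc(R)\{R}={A}; candidates ⊆ {F,L,X}.
∅: R⊥A given ∅ in G with R→· removed — back-door holds.

R→A: minimal back-door set ∅.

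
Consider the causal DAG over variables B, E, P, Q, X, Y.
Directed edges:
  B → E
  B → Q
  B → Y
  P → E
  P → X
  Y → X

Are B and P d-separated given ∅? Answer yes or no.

Yes — B ⊥ P | ∅.

Bayes-Ball from B | ∅ reaches {E,Q,X,Y}.
P ∉ reach(B|∅) ⇒ B ⊥ P | ∅.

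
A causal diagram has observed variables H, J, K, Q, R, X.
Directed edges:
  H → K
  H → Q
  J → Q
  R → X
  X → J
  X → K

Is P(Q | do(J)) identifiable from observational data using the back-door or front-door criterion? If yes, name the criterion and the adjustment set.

desc(J)\{J}={Q}; candidates ⊆ {H,K,R,X}.
∅: J⊥Q given ∅ in G with J→· removed — back-door holds.
P(Q|do(J)) = P(Q|J) — no adjustment needed.

P(Q|do(J)): backdoor, adjust for ∅.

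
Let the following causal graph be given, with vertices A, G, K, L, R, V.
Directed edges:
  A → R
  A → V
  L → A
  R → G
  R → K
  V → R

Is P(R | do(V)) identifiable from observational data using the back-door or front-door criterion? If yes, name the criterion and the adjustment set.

desc(V)\{V}={G,K,R}; candidates ⊆ {A,L}.
size 0: {}; under {} V still reaches {A,G,K,L,R} ∋ R.
{A}: V⊥R given {A} in G with V→· removed — back-door holds.
P(R|do(V)) = Σ_{A} P(R|V,A)·P(A).

P(R|do(V)): backdoor, adjust for {A}.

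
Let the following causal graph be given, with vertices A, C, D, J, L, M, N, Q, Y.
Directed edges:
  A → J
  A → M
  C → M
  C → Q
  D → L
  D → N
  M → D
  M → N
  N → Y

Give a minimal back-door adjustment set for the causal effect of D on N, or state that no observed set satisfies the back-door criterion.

desc(D)\{D}={L,N,Y}; candidates ⊆ {A,C,J,M,Q}.
size 0: {}; under {} D still reaches {A,C,J,M,N,Q,Y} ∋ N.
{M}: D⊥N given {M} in G with D→· removed — back-door holds.

D→N: minimal back-door set {M}.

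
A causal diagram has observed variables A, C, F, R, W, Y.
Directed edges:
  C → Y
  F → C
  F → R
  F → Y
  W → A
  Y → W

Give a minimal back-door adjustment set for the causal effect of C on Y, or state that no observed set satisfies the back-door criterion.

desc(C)\{C}={A,W,Y}; candidates ⊆ {F,R}.
size 0: {}; under {} C still reaches {A,F,R,W,Y} ∋ Y.
{F}: C⊥Y given {F} in G with C→· removed — back-door holds.

C→Y: minimal back-door set {F}.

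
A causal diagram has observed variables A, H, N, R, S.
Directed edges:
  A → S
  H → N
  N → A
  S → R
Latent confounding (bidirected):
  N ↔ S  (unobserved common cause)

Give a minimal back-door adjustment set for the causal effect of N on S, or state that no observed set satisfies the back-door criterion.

desc(N)\{N}={A,R,S}; candidates ⊆ {H}.
N↔S: latent back-door arc(s) into N.
size 0: {}; under {} N still reaches {H,R,S} ∋ S.
size 1: {H}; under {H} N still reaches {R,S} ∋ S.
N↔S cannot be blocked by any observed set — no back-door set.

N→S: no observed back-door set.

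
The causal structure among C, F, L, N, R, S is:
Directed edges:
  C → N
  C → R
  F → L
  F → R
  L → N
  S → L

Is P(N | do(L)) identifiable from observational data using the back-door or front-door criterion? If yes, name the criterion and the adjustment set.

P(N|do(L)): backdoor, adjust for ∅.

desc(L)\{L}={N}; candidates ⊆ {C,F,R,S}.
∅: L⊥N given ∅ in G with L→· removed — back-door holds.
P(N|do(L)) = P(N|L) — no adjustment needed.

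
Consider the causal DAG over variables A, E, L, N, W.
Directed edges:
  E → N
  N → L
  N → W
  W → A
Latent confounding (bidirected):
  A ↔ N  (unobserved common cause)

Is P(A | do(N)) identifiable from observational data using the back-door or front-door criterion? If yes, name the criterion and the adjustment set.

desc(N)\{N}={A,L,W}; candidates ⊆ {E}.
N↔A: latent back-door arc(s) into N.
size 0: {}; under {} N still reaches {A,E} ∋ A.
size 1: {E}; under {E} N still reaches {A} ∋ A.
N↔A cannot be blocked by any observed set — no back-door set.
{W}: (i) intercepts every directed N→A path; (ii) no back-door N→{W}; (iii) {N} blocks every back-door {W}→A. Front-door holds.
P(A|do(N)) = Σ_{W} P(W|N) Σ_{N'} P(A|W,N')P(N').

P(A|do(N)): frontdoor, adjust for {W}.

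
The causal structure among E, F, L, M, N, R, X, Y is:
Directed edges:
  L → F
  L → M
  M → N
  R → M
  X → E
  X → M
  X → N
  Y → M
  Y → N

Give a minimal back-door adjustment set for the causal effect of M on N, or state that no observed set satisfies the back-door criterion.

desc(M)\{M}={N}; candidates ⊆ {E,F,L,R,X,Y}.
size 0: {}; under {} M still reaches {E,F,L,N,R,X,Y} ∋ N.
size 1: {E}, {F}, {L} …(+3); under {E} M still reaches {F,L,N,R,X,Y} ∋ N.
{X,Y}: M⊥N given {X,Y} in G with M→· removed — back-door holds.

M→N: minimal back-door set {X, Y}.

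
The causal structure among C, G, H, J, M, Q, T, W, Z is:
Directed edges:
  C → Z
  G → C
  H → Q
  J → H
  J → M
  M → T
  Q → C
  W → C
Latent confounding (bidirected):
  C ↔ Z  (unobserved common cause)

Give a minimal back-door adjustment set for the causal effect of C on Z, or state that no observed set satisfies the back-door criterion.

C→Z: no observed back-door set.

desc(C)\{C}={Z}; candidates ⊆ {G,H,J,M,Q,T,W}.
C↔Z: latent back-door arc(s) into C.
size 0: {}; under {} C still reaches {G,H,J,M,Q,T,W,Z} ∋ Z.
size 1: {G}, {H}, {J} …(+4); under {G} C still reaches {H,J,M,Q,T,W,Z} ∋ Z.
size 2: {G,H}, {G,J}, {G,M} …(+18); under {G,H} C still reaches {Q,W,Z} ∋ Z.
C↔Z cannot be blocked by any observed set — no back-door set.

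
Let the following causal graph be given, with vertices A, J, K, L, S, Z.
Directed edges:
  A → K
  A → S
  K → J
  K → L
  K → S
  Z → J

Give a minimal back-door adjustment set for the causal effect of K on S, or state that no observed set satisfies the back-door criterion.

K→S: minimal back-door set {A}.

desc(K)\{K}={J,L,S}; candidates ⊆ {A,Z}.
size 0: {}; under {} K still reaches {A,S} ∋ S.
{A}: K⊥S given {A} in G with K→· removed — back-door holds.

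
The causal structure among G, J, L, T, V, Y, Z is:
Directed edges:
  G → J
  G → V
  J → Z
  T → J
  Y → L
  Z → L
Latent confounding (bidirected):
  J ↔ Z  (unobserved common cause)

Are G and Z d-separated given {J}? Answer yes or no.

Bayes-Ball from G | {J} reaches {L,T,V,Z}.
Z ∈ reach(G|{J}) ⇒ G ⊥̸ Z | {J}.

No — G and Z are d-connected given {J}.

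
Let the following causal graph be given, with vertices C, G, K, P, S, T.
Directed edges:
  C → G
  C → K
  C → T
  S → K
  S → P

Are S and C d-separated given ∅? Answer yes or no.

Bayes-Ball from S | ∅ reaches {K,P}.
C ∉ reach(S|∅) ⇒ S ⊥ C | ∅.

Yes — S ⊥ C | ∅.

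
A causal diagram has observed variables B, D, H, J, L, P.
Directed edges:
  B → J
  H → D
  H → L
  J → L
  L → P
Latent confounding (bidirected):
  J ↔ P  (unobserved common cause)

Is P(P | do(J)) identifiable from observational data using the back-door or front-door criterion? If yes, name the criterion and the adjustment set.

P(P|do(J)): frontdoor, adjust for {L}.

desc(J)\{J}={L,P}; candidates ⊆ {B,D,H}.
J↔P: latent back-door arc(s) into J.
size 0: {}; under {} J still reaches {B,P} ∋ P.
size 1: {B}, {D}, {H}; under {B} J still reaches {P} ∋ P.
size 2: {B,D}, {B,H}, {D,H}; under {B,D} J still reaches {P} ∋ P.
J↔P cannot be blocked by any observed set — no back-door set.
{L}: (i) intercepts every directed J→P path; (ii) no back-door J→{L}; (iii) {J} blocks every back-door {L}→P. Front-door holds.
P(P|do(J)) = Σ_{L} P(L|J) Σ_{J'} P(P|L,J')P(J').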